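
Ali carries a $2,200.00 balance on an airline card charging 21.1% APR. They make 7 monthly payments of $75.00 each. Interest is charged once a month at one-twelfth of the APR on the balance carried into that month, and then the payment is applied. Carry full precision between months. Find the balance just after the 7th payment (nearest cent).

$1,931.97

Monthly rate r = 21.1%/12 = 1.75833% = 0.0175833.
Each month: B ← B·(1+r) − $75.00.
Month 1: interest $38.68; balance after payment $2,163.68.
Month 2: interest $38.04; balance after payment $2,126.73.
Month 3: interest $37.39; balance after payment $2,089.12.
Month 4: interest $36.73; balance after payment $2,050.86.
Month 5: interest $36.06; balance after payment $2,011.92.
Month 6: interest $35.38; balance after payment $1,972.29.
Month 7: interest $34.68; balance after payment $1,931.97.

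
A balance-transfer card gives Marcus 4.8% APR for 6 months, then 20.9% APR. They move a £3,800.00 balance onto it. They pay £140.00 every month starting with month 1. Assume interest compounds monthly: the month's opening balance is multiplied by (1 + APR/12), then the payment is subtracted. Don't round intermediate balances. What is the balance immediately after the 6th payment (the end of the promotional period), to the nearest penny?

£3,043.67

Promo months 1–6 at r₀ = 4.8%/12 = 0.004; months 7+ at r₁ = 20.9%/12 = 0.0174167.
After month 6: iterate B ← B·(1+r₀) − £140.00 for 6 months → £3,043.67.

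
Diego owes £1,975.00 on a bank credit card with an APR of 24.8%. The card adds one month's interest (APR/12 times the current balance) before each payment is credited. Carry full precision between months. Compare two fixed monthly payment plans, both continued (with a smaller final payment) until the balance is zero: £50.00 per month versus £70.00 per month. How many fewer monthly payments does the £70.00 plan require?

Monthly rate r = 24.8%/12 = 2.06667% = 0.0206667.
At £50.00/mo: n = ⌈−ln(1 − rB₀/P)/ln(1+r)⌉ = 83 payments (last £42.21); total interest = total paid − £1,975.00 = £2,167.21.
At £70.00/mo: 43 payments (last £54.01); total interest £1,019.01.
Payments saved = 83 − 43 = 40.

40 fewer payments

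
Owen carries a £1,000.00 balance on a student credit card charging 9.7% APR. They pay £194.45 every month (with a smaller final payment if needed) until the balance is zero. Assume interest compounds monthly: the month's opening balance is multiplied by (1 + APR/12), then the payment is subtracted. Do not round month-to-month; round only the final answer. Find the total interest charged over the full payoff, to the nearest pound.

Monthly rate r = 9.7%/12 = 0.808333% = 0.00808333.
Payoff takes n = ⌈−ln(1 − rB₀/P)/ln(1+r)⌉ = ⌈5.274⌉ = 6 payments; the last is £53.41.
Total paid = 5·£194.45 + £53.41 = £1,025.66.
Total interest = total paid − principal = £1,025.66 − £1,000.00 = £25.66.

£26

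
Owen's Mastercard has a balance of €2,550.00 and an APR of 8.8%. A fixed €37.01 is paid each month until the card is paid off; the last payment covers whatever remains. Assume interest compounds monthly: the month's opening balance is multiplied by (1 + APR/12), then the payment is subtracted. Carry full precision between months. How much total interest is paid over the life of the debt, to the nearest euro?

Monthly rate r = 8.8%/12 = 0.733333% = 0.00733333.
Payoff takes n = ⌈−ln(1 − rB₀/P)/ln(1+r)⌉ = ⌈96.316⌉ = 97 payments; the last is €11.73.
Total paid = 96·€37.01 + €11.73 = €3,564.69.
Total interest = total paid − principal = €3,564.69 − €2,550.00 = €1,014.69.

€1,015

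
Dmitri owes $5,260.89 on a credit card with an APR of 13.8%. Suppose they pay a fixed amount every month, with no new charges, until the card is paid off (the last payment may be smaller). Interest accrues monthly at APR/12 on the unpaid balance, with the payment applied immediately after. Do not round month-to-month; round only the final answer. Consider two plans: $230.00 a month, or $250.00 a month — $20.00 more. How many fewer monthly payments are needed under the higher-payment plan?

2 fewer payments

Monthly rate r = 13.8%/12 = 1.15% = 0.0115.
At $230.00/mo: n = ⌈−ln(1 − rB₀/P)/ln(1+r)⌉ = 27 payments (last $159.87); total interest = total paid − $5,260.89 = $878.98.
At $250.00/mo: 25 payments (last $58.15); total interest $797.26.
Payments saved = 27 − 25 = 2.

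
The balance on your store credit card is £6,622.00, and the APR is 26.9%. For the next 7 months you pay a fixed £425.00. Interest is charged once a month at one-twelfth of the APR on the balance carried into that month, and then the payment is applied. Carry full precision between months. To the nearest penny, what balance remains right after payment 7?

Monthly rate r = 26.9%/12 = 2.24167% = 0.0224167.
Each month: B ← B·(1+r) − £425.00.
Month 1: interest £148.44; balance after payment £6,345.44.
Month 2: interest £142.24; balance after payment £6,062.69.
Month 3: interest £135.91; balance after payment £5,773.59.
Month 4: interest £129.42; balance after payment £5,478.02.
Month 5: interest £122.80; balance after payment £5,175.82.
Month 6: interest £116.02; balance after payment £4,866.84.
Month 7: interest £109.10; balance after payment £4,550.94.

£4,550.94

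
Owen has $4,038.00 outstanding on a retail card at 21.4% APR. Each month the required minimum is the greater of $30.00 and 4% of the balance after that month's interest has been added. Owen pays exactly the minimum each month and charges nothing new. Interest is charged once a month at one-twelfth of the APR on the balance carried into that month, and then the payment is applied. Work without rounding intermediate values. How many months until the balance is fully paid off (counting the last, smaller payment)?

Monthly rate r = 21.4%/12 = 1.78333% = 0.0178333.
While 4% of the post-interest balance exceeds $30.00, each month B ← (B·(1+r))·(1 − 0.04), i.e. B shrinks by the factor (1+r)·0.96 = 0.97712.
This holds for months 1–74. Entering month 75 the balance is $728.30; 4% of the post-interest balance is now below $30.00, so the flat $30.00 minimum applies from here.
From month 75 a fixed $30.00 at rate r clears $728.30 in 33 more payments. Total: 74 + 33 = 107 months.

107 months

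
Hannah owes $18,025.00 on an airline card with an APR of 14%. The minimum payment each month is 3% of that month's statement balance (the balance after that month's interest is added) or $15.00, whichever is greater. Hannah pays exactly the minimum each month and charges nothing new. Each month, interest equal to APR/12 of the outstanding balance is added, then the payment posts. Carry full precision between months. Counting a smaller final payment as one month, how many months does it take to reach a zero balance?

Monthly rate r = 14%/12 = 1.16667% = 0.0116667.
While 3% of the post-interest balance exceeds $15.00, each month B ← (B·(1+r))·(1 − 0.03), i.e. B shrinks by the factor (1+r)·0.97 = 0.98132.
This holds for months 1–191. Entering month 192 the balance is $491.39; 3% of the post-interest balance is now below $15.00, so the flat $15.00 minimum applies from here.
From month 192 a fixed $15.00 at rate r clears $491.39 in 42 more payments. Total: 191 + 42 = 233 months.

233 months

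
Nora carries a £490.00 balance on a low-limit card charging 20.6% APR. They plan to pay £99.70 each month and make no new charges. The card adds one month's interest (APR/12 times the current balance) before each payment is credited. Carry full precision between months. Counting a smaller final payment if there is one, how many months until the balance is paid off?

Monthly rate r = 20.6%/12 = 1.71667% = 0.0171667.
Recurrence: B ← B·(1+r) − £99.70.
Month 1: interest £8.41; balance after payment £398.71.
Month 2: interest £6.84; balance after payment £305.86.
Month 3: interest £5.25; balance after payment £211.41.
Month 4: interest £3.63; balance after payment £115.34.
Month 5: interest £1.98; balance after payment £17.62.
Month 6: interest £0.30; balance after payment £0.00.

6 payments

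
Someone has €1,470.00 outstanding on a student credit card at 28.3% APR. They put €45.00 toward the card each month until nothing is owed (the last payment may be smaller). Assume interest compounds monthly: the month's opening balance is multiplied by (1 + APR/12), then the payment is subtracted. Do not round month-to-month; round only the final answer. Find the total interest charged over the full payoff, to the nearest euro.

Monthly rate r = 28.3%/12 = 2.35833% = 0.0235833.
Payoff takes n = ⌈−ln(1 − rB₀/P)/ln(1+r)⌉ = ⌈63.123⌉ = 64 payments; the last is €5.59.
Total paid = 63·€45.00 + €5.59 = €2,840.59.
Total interest = total paid − principal = €2,840.59 − €1,470.00 = €1,370.59.

€1,371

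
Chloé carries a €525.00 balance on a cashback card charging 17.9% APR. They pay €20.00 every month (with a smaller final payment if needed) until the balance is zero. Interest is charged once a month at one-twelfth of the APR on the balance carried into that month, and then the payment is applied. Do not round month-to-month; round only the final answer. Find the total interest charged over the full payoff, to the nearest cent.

€146.18

Monthly rate r = 17.9%/12 = 1.49167% = 0.0149167.
Payoff takes n = ⌈−ln(1 − rB₀/P)/ln(1+r)⌉ = ⌈33.557⌉ = 34 payments; the last is €11.18.
Total paid = 33·€20.00 + €11.18 = €671.18.
Total interest = total paid − principal = €671.18 − €525.00 = €146.18.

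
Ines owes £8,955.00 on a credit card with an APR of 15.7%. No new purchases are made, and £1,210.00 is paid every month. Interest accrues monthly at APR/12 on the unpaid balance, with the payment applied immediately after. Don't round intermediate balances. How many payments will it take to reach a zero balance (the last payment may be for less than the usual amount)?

8 months

Monthly rate r = 15.7%/12 = 1.30833% = 0.0130833.
Recurrence: B ← B·(1+r) − £1,210.00.
Month 1: interest £117.16; balance after payment £7,862.16.
Month 2: interest £102.86; balance after payment £6,755.02.
Closed form: n = −ln(1 − rB₀/P)/ln(1+r) = −ln(0.90317)/ln(1.01308) ≈ 7.835, so the balance reaches zero during payment 8.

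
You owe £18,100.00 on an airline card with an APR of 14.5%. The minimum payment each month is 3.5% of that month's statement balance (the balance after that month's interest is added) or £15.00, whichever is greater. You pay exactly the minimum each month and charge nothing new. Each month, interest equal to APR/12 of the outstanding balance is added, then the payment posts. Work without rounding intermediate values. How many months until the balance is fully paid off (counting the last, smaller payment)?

Monthly rate r = 14.5%/12 = 1.20833% = 0.0120833.
While 3.5% of the post-interest balance exceeds £15.00, each month B ← (B·(1+r))·(1 − 0.035), i.e. B shrinks by the factor (1+r)·0.965 = 0.97666.
This holds for months 1–160. Entering month 161 the balance is £413.67; 3.5% of the post-interest balance is now below £15.00, so the flat £15.00 minimum applies from here.
From month 161 a fixed £15.00 at rate r clears £413.67 in 34 more payments. Total: 160 + 34 = 194 months.

194 months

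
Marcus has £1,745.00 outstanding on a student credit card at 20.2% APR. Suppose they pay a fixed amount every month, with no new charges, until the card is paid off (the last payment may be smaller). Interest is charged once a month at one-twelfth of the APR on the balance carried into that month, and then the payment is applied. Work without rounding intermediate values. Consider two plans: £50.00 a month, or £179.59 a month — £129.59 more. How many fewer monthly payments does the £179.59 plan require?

Monthly rate r = 20.2%/12 = 1.68333% = 0.0168333.
At £50.00/mo: n = ⌈−ln(1 − rB₀/P)/ln(1+r)⌉ = 54 payments (last £2.23); total interest = total paid − £1,745.00 = £907.23.
At £179.59/mo: 11 payments (last £125.88); total interest £176.78.
Payments saved = 54 − 11 = 43.

43 fewer payments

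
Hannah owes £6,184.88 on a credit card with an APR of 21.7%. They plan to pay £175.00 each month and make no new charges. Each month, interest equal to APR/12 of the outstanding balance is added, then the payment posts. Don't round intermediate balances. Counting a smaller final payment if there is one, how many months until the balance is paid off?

Monthly rate r = 21.7%/12 = 1.80833% = 0.0180833.
Recurrence: B ← B·(1+r) − £175.00.
Month 1: interest £111.84; balance after payment £6,121.72.
Month 2: interest £110.70; balance after payment £6,057.42.
Closed form: n = −ln(1 − rB₀/P)/ln(1+r) = −ln(0.3609)/ln(1.01808) ≈ 56.867, so the balance reaches zero during payment 57.

57 months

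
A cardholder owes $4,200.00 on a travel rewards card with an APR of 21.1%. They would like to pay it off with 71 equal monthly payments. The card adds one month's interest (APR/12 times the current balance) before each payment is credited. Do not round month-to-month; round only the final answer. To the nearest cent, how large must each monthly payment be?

$104.03

Monthly rate r = 21.1%/12 = 1.75833% = 0.0175833.
Level-payment amortization: P = B₀·r / (1 − (1+r)^(−n)) = 4200.00·0.0175833 / (1 − 1.01758^(−71)).
Denominator 1 − (1+r)^(−71) = 0.70991114.
P = 73.85 / 0.70991114 ≈ 104.03.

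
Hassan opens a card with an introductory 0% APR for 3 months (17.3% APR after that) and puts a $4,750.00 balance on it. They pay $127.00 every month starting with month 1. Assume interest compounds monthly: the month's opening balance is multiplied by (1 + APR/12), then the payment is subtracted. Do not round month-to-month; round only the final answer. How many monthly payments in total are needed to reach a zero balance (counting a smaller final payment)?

51 months

Promo months 1–3 at r₀ = 0%/12 = 0; months 4+ at r₁ = 17.3%/12 = 0.0144167.
After month 3 (no interest yet): B = $4,750.00 − 3·$127.00 = $4,369.00.
Then at r₁ with $127.00/mo: n₂ = −ln(1 − r₁·B/P)/ln(1+r₁) ≈ 47.86 → 48 more payments.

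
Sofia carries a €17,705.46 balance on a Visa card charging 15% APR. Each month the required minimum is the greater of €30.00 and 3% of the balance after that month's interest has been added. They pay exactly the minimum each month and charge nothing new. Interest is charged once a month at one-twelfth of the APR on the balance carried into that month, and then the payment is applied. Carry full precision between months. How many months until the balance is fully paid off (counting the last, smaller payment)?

Monthly rate r = 15%/12 = 1.25% = 0.0125.
While 3% of the post-interest balance exceeds €30.00, each month B ← (B·(1+r))·(1 − 0.03), i.e. B shrinks by the factor (1+r)·0.97 = 0.98212.
This holds for months 1–161. Entering month 162 the balance is €970.41; 3% of the post-interest balance is now below €30.00, so the flat €30.00 minimum applies from here.
From month 162 a fixed €30.00 at rate r clears €970.41 in 42 more payments. Total: 161 + 42 = 203 months.

203 months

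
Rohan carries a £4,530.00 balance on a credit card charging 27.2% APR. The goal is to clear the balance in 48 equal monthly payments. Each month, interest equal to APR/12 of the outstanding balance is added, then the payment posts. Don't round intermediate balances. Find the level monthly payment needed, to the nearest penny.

£155.81

Monthly rate r = 27.2%/12 = 2.26667% = 0.0226667.
Level-payment amortization: P = B₀·r / (1 − (1+r)^(−n)) = 4530.00·0.0226667 / (1 − 1.02267^(−48)).
Denominator 1 − (1+r)^(−48) = 0.658993095.
P = 102.68 / 0.658993095 ≈ 155.81.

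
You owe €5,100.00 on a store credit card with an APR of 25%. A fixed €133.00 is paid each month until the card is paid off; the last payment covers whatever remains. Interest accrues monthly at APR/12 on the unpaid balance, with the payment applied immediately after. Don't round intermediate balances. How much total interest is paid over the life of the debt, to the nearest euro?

Monthly rate r = 25%/12 = 2.08333% = 0.0208333.
Payoff takes n = ⌈−ln(1 − rB₀/P)/ln(1+r)⌉ = ⌈77.782⌉ = 78 payments; the last is €104.27.
Total paid = 77·€133.00 + €104.27 = €10,345.27.
Total interest = total paid − principal = €10,345.27 − €5,100.00 = €5,245.27.

€5,245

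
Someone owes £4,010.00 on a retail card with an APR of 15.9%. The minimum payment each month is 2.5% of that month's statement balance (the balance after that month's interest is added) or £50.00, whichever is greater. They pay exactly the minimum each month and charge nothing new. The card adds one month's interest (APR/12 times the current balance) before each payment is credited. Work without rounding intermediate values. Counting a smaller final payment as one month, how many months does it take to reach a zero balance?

115 months

Monthly rate r = 15.9%/12 = 1.325% = 0.01325.
While 2.5% of the post-interest balance exceeds £50.00, each month B ← (B·(1+r))·(1 − 0.025), i.e. B shrinks by the factor (1+r)·0.975 = 0.98792.
This holds for months 1–59. Entering month 60 the balance is £1,957.48; 2.5% of the post-interest balance is now below £50.00, so the flat £50.00 minimum applies from here.
From month 60 a fixed £50.00 at rate r clears £1,957.48 in 56 more payments. Total: 59 + 56 = 115 months.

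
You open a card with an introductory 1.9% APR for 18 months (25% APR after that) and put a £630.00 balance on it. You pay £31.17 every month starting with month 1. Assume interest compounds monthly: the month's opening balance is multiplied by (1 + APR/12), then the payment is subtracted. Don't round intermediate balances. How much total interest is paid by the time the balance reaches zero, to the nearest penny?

Promo months 1–18 at r₀ = 1.9%/12 = 0.00158333; months 19+ at r₁ = 25%/12 = 0.0208333.
After month 18: iterate B ← B·(1+r₀) − £31.17 for 18 months → £79.52.
Then at r₁ with £31.17/mo: n₂ = −ln(1 − r₁·B/P)/ln(1+r₁) ≈ 2.65 → 3 more payments.
Total paid = 20·£31.17 + £20.30 = £643.70; interest = £643.70 − £630.00 = £13.70.

£13.70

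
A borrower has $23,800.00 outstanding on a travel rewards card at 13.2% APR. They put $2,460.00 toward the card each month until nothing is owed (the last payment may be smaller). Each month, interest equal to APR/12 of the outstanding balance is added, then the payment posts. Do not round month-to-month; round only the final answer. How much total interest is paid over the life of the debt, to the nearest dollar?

Monthly rate r = 13.2%/12 = 1.1% = 0.011.
Payoff takes n = ⌈−ln(1 − rB₀/P)/ln(1+r)⌉ = ⌈10.285⌉ = 11 payments; the last is $705.02.
Total paid = 10·$2,460.00 + $705.02 = $25,305.02.
Total interest = total paid − principal = $25,305.02 − $23,800.00 = $1,505.02.

$1,505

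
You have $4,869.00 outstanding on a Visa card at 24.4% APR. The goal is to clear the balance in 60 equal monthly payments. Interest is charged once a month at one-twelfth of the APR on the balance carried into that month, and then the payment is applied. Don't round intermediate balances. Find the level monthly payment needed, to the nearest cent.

$141.20

Monthly rate r = 24.4%/12 = 2.03333% = 0.0203333.
Level-payment amortization: P = B₀·r / (1 − (1+r)^(−n)) = 4869.00·0.0203333 / (1 − 1.02033^(−60)).
Denominator 1 − (1+r)^(−60) = 0.701134691.
P = 99.003 / 0.701134691 ≈ 141.20.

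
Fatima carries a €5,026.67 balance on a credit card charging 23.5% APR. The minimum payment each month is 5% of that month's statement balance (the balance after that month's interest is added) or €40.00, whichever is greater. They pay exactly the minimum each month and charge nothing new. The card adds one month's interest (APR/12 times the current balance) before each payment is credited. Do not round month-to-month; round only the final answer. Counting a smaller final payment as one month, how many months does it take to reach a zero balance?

Monthly rate r = 23.5%/12 = 1.95833% = 0.0195833.
While 5% of the post-interest balance exceeds €40.00, each month B ← (B·(1+r))·(1 − 0.05), i.e. B shrinks by the factor (1+r)·0.95 = 0.9686.
This holds for months 1–59. Entering month 60 the balance is €765.45; 5% of the post-interest balance is now below €40.00, so the flat €40.00 minimum applies from here.
From month 60 a fixed €40.00 at rate r clears €765.45 in 25 more payments. Total: 59 + 25 = 84 months.

84 months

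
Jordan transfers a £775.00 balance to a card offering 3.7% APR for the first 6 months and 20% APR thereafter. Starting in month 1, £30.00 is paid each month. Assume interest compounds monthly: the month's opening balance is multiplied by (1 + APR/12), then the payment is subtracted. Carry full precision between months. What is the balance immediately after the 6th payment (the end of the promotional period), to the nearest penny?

£608.06

Promo months 1–6 at r₀ = 3.7%/12 = 0.00308333; months 7+ at r₁ = 20%/12 = 0.0166667.
After month 6: iterate B ← B·(1+r₀) − £30.00 for 6 months → £608.06.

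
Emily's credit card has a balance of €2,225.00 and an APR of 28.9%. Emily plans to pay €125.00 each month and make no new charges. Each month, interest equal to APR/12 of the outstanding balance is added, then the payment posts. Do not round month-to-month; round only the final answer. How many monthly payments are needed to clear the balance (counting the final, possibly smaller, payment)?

24 months

Monthly rate r = 28.9%/12 = 2.40833% = 0.0240833.
Recurrence: B ← B·(1+r) − €125.00.
Month 1: interest €53.59; balance after payment €2,153.59.
Month 2: interest €51.87; balance after payment €2,080.45.
Closed form: n = −ln(1 − rB₀/P)/ln(1+r) = −ln(0.57132)/ln(1.02408) ≈ 23.524, so the balance reaches zero during payment 24.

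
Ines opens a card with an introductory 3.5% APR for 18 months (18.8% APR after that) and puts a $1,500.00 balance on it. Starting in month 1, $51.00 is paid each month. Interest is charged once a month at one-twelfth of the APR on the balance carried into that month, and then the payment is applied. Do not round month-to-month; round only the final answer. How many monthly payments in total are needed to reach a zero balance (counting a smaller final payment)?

Promo months 1–18 at r₀ = 3.5%/12 = 0.00291667; months 19+ at r₁ = 18.8%/12 = 0.0156667.
After month 18: iterate B ← B·(1+r₀) − $51.00 for 18 months → $639.62.
Then at r₁ with $51.00/mo: n₂ = −ln(1 − r₁·B/P)/ln(1+r₁) ≈ 14.07 → 15 more payments.

33 payments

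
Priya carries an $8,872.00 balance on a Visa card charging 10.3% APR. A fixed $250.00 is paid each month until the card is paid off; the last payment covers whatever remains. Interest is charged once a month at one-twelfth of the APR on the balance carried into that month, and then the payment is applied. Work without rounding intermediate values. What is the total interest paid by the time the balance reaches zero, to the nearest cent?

$1,754.46

Monthly rate r = 10.3%/12 = 0.858333% = 0.00858333.
Payoff takes n = ⌈−ln(1 − rB₀/P)/ln(1+r)⌉ = ⌈42.505⌉ = 43 payments; the last is $126.46.
Total paid = 42·$250.00 + $126.46 = $10,626.46.
Total interest = total paid − principal = $10,626.46 − $8,872.00 = $1,754.46.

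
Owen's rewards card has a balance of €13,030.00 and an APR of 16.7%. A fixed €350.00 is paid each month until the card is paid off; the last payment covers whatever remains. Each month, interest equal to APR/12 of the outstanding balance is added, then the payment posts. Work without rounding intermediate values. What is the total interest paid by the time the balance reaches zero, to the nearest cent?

Monthly rate r = 16.7%/12 = 1.39167% = 0.0139167.
Payoff takes n = ⌈−ln(1 − rB₀/P)/ln(1+r)⌉ = ⌈52.820⌉ = 53 payments; the last is €287.44.
Total paid = 52·€350.00 + €287.44 = €18,487.44.
Total interest = total paid − principal = €18,487.44 − €13,030.00 = €5,457.44.

€5,457.44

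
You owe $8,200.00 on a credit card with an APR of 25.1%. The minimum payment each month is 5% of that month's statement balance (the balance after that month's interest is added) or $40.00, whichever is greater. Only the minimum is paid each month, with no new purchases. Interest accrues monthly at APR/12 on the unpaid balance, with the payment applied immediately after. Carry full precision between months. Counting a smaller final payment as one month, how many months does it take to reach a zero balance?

103 months

Monthly rate r = 25.1%/12 = 2.09167% = 0.0209167.
While 5% of the post-interest balance exceeds $40.00, each month B ← (B·(1+r))·(1 − 0.05), i.e. B shrinks by the factor (1+r)·0.95 = 0.96987.
This holds for months 1–77. Entering month 78 the balance is $777.65; 5% of the post-interest balance is now below $40.00, so the flat $40.00 minimum applies from here.
From month 78 a fixed $40.00 at rate r clears $777.65 in 26 more payments. Total: 77 + 26 = 103 months.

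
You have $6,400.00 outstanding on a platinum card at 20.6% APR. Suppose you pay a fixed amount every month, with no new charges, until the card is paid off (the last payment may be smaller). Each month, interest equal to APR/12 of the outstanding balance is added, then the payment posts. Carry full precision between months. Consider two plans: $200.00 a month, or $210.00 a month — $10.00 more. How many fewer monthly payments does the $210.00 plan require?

Monthly rate r = 20.6%/12 = 1.71667% = 0.0171667.
At $200.00/mo: n = ⌈−ln(1 − rB₀/P)/ln(1+r)⌉ = 47 payments (last $165.48); total interest = total paid − $6,400.00 = $2,965.48.
At $210.00/mo: 44 payments (last $107.82); total interest $2,737.82.
Payments saved = 47 − 44 = 3.

3 fewer payments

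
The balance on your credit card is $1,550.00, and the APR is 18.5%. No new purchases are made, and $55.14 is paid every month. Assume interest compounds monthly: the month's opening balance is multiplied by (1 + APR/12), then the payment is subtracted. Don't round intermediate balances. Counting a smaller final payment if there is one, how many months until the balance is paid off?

Monthly rate r = 18.5%/12 = 1.54167% = 0.0154167.
Recurrence: B ← B·(1+r) − $55.14.
Month 1: interest $23.90; balance after payment $1,518.76.
Month 2: interest $23.41; balance after payment $1,487.03.
Closed form: n = −ln(1 − rB₀/P)/ln(1+r) = −ln(0.56663)/ln(1.01542) ≈ 37.129, so the balance reaches zero during payment 38.

38 months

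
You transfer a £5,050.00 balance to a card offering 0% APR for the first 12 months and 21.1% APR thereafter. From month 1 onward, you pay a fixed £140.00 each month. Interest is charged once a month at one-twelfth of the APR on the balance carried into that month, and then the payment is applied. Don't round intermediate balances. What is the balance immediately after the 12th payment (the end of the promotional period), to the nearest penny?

£3,370.00

Promo months 1–12 at r₀ = 0%/12 = 0; months 13+ at r₁ = 21.1%/12 = 0.0175833.
After month 12 (no interest yet): B = £5,050.00 − 12·£140.00 = £3,370.00.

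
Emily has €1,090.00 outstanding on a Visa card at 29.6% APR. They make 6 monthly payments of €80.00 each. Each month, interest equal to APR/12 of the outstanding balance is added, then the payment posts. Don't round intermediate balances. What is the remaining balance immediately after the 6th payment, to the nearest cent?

€751.01

Monthly rate r = 29.6%/12 = 2.46667% = 0.0246667.
Each month: B ← B·(1+r) − €80.00.
Month 1: interest €26.89; balance after payment €1,036.89.
Month 2: interest €25.58; balance after payment €982.46.
Month 3: interest €24.23; balance after payment €926.70.
Month 4: interest €22.86; balance after payment €869.56.
Month 5: interest €21.45; balance after payment €811.00.
Month 6: interest €20.00; balance after payment €751.01.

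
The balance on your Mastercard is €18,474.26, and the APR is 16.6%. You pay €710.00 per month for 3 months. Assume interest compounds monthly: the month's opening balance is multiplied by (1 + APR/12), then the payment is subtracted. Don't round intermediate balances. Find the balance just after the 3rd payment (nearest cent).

€17,092.00

Monthly rate r = 16.6%/12 = 1.38333% = 0.0138333.
Each month: B ← B·(1+r) − €710.00.
Month 1: interest €255.56; balance after payment €18,019.82.
Month 2: interest €249.27; balance after payment €17,559.09.
Month 3: interest €242.90; balance after payment €17,092.00.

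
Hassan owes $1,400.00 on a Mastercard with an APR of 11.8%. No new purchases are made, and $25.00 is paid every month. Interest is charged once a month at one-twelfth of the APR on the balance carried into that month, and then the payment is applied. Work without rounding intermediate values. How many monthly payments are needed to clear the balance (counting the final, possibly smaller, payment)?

82 payments

Monthly rate r = 11.8%/12 = 0.983333% = 0.00983333.
Recurrence: B ← B·(1+r) − $25.00.
Month 1: interest $13.77; balance after payment $1,388.77.
Month 2: interest $13.66; balance after payment $1,377.42.
Closed form: n = −ln(1 − rB₀/P)/ln(1+r) = −ln(0.44933)/ln(1.00983) ≈ 81.754, so the balance reaches zero during payment 82.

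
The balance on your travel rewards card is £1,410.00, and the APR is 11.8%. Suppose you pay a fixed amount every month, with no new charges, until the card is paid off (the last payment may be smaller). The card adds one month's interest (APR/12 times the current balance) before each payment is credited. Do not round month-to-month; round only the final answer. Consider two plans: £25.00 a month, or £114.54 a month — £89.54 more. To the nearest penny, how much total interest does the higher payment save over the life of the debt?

£555.97

Monthly rate r = 11.8%/12 = 0.983333% = 0.00983333.
At £25.00/mo: n = ⌈−ln(1 − rB₀/P)/ln(1+r)⌉ = 83 payments (last £16.35); total interest = total paid − £1,410.00 = £656.35.
At £114.54/mo: 14 payments (last £21.36); total interest £100.38.
Interest saved = £656.35 − £100.38 = £555.97.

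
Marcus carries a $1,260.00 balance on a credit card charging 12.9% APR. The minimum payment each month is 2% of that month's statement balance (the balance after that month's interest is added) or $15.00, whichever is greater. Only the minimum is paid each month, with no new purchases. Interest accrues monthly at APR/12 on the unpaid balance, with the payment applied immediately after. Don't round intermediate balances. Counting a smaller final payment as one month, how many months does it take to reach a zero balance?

Monthly rate r = 12.9%/12 = 1.075% = 0.01075.
While 2% of the post-interest balance exceeds $15.00, each month B ← (B·(1+r))·(1 − 0.02), i.e. B shrinks by the factor (1+r)·0.98 = 0.99054.
This holds for months 1–56. Entering month 57 the balance is $739.74; 2% of the post-interest balance is now below $15.00, so the flat $15.00 minimum applies from here.
From month 57 a fixed $15.00 at rate r clears $739.74 in 71 more payments. Total: 56 + 71 = 127 months.

127 months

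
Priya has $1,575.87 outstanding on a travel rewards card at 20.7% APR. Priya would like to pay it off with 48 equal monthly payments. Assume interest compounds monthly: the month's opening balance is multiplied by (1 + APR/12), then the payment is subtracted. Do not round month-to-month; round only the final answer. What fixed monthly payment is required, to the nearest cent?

$48.54

Monthly rate r = 20.7%/12 = 1.725% = 0.01725.
Level-payment amortization: P = B₀·r / (1 − (1+r)^(−n)) = 1575.87·0.01725 / (1 − 1.01725^(−48)).
Denominator 1 − (1+r)^(−48) = 0.559981972.
P = 27.1838 / 0.559981972 ≈ 48.54.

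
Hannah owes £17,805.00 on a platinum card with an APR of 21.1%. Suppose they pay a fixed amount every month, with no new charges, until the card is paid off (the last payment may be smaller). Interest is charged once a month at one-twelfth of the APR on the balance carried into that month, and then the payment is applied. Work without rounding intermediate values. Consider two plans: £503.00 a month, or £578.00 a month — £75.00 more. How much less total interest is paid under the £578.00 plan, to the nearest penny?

£2,236.26

Monthly rate r = 21.1%/12 = 1.75833% = 0.0175833.
At £503.00/mo: n = ⌈−ln(1 − rB₀/P)/ln(1+r)⌉ = 56 payments (last £440.89); total interest = total paid − £17,805.00 = £10,300.89.
At £578.00/mo: 45 payments (last £437.63); total interest £8,064.63.
Interest saved = £10,300.89 − £8,064.63 = £2,236.26.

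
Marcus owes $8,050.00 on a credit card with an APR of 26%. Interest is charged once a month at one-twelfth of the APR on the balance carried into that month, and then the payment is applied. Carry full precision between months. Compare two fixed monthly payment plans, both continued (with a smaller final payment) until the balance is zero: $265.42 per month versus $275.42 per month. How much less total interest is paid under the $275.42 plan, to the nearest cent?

$364.71

Monthly rate r = 26%/12 = 2.16667% = 0.0216667.
At $265.42/mo: n = ⌈−ln(1 − rB₀/P)/ln(1+r)⌉ = 50 payments (last $248.91); total interest = total paid − $8,050.00 = $5,204.49.
At $275.42/mo: 47 payments (last $220.46); total interest $4,839.78.
Interest saved = $5,204.49 − $4,839.78 = $364.71.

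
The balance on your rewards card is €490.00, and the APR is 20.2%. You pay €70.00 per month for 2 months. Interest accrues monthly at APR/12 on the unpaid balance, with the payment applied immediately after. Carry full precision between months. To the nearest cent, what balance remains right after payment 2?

Monthly rate r = 20.2%/12 = 1.68333% = 0.0168333.
Each month: B ← B·(1+r) − €70.00.
Month 1: interest €8.25; balance after payment €428.25.
Month 2: interest €7.21; balance after payment €365.46.

€365.46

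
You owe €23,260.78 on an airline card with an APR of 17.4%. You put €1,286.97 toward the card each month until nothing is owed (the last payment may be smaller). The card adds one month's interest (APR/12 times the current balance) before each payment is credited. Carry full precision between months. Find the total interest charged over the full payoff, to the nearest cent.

€3,909.38

Monthly rate r = 17.4%/12 = 1.45% = 0.0145.
Payoff takes n = ⌈−ln(1 − rB₀/P)/ln(1+r)⌉ = ⌈21.111⌉ = 22 payments; the last is €143.79.
Total paid = 21·€1,286.97 + €143.79 = €27,170.16.
Total interest = total paid − principal = €27,170.16 − €23,260.78 = €3,909.38.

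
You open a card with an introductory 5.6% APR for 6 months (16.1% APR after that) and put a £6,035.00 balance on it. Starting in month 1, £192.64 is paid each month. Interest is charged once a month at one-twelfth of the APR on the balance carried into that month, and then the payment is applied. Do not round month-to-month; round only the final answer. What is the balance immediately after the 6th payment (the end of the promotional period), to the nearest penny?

£5,036.55

Promo months 1–6 at r₀ = 5.6%/12 = 0.00466667; months 7+ at r₁ = 16.1%/12 = 0.0134167.
After month 6: iterate B ← B·(1+r₀) − £192.64 for 6 months → £5,036.55.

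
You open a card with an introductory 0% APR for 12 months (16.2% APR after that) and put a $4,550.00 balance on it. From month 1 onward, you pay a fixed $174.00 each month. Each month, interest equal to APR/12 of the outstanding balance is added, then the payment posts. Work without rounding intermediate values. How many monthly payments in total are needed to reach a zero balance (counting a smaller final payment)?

Promo months 1–12 at r₀ = 0%/12 = 0; months 13+ at r₁ = 16.2%/12 = 0.0135.
After month 12 (no interest yet): B = $4,550.00 − 12·$174.00 = $2,462.00.
Then at r₁ with $174.00/mo: n₂ = −ln(1 − r₁·B/P)/ln(1+r₁) ≈ 15.81 → 16 more payments.

28 payments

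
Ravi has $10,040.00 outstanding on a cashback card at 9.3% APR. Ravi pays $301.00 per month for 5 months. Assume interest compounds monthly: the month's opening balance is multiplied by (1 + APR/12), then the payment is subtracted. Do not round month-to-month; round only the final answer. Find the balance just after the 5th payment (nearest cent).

$8,906.62

Monthly rate r = 9.3%/12 = 0.775% = 0.00775.
Each month: B ← B·(1+r) − $301.00.
Month 1: interest $77.81; balance after payment $9,816.81.
Month 2: interest $76.08; balance after payment $9,591.89.
Month 3: interest $74.34; balance after payment $9,365.23.
Month 4: interest $72.58; balance after payment $9,136.81.
Month 5: interest $70.81; balance after payment $8,906.62.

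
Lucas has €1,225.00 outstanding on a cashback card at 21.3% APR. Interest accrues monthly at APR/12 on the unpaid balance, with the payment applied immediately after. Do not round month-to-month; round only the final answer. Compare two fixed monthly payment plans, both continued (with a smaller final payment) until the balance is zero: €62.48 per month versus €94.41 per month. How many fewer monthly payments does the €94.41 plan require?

Monthly rate r = 21.3%/12 = 1.775% = 0.01775.
At €62.48/mo: n = ⌈−ln(1 − rB₀/P)/ln(1+r)⌉ = 25 payments (last €19.52); total interest = total paid − €1,225.00 = €294.04.
At €94.41/mo: 15 payments (last €82.99); total interest €179.73.
Payments saved = 25 − 15 = 10.

10 fewer payments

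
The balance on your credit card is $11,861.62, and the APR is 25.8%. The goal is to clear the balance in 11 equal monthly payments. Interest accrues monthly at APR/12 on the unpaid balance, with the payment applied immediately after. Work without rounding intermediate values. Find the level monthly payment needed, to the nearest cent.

$1,222.36

Monthly rate r = 25.8%/12 = 2.15% = 0.0215.
Level-payment amortization: P = B₀·r / (1 − (1+r)^(−n)) = 11861.62·0.0215 / (1 − 1.0215^(−11)).
Denominator 1 − (1+r)^(−11) = 0.208633031.
P = 255.025 / 0.208633031 ≈ 1222.36.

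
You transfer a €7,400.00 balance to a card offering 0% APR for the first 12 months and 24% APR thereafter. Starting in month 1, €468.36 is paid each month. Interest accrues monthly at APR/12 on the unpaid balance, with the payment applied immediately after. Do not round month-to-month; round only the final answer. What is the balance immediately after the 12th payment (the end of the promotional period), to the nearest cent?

€1,779.68

Promo months 1–12 at r₀ = 0%/12 = 0; months 13+ at r₁ = 24%/12 = 0.02.
After month 12 (no interest yet): B = €7,400.00 − 12·€468.36 = €1,779.68.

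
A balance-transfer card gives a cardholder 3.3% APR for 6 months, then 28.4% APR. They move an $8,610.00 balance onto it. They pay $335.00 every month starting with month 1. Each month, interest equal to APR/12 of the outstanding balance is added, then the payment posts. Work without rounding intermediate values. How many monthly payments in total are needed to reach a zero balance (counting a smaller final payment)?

Promo months 1–6 at r₀ = 3.3%/12 = 0.00275; months 7+ at r₁ = 28.4%/12 = 0.0236667.
After month 6: iterate B ← B·(1+r₀) − $335.00 for 6 months → $6,729.18.
Then at r₁ with $335.00/mo: n₂ = −ln(1 − r₁·B/P)/ln(1+r₁) ≈ 27.58 → 28 more payments.

34 payments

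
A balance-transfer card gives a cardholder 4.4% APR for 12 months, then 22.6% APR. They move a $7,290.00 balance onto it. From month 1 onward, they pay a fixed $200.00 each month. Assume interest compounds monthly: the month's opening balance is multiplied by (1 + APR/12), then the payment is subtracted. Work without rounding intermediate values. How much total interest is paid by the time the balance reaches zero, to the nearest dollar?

Promo months 1–12 at r₀ = 4.4%/12 = 0.00366667; months 13+ at r₁ = 22.6%/12 = 0.0188333.
After month 12: iterate B ← B·(1+r₀) − $200.00 for 12 months → $5,168.31.
Then at r₁ with $200.00/mo: n₂ = −ln(1 − r₁·B/P)/ln(1+r₁) ≈ 35.74 → 36 more payments.
Total paid = 47·$200.00 + $148.55 = $9,548.55; interest = $9,548.55 − $7,290.00 = $2,258.55.

$2,259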